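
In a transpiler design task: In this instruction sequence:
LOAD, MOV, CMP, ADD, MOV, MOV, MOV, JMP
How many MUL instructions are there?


Scanning instruction sequence for MUL:
  Position 1: LOAD
  Position 2: MOV
  Position 3: CMP
  Position 4: ADD
  Position 5: MOV
  Position 6: MOV
  Position 7: MOV
  Position 8: JMP
Matches at positions: []
Total MUL count: 0

0


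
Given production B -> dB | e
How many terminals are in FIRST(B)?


Production: B -> dB | e
Examining each alternative for leading terminals:
  B -> dB : first terminal = 'd'
  B -> e : first terminal = 'e'
FIRST(B) = {d, e}
Count: 2

2


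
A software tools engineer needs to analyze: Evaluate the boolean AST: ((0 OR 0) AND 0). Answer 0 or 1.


Step 1: Evaluate inner node
  0 OR 0 = 0
Step 2: Evaluate root node
  0 AND 0 = 0

0


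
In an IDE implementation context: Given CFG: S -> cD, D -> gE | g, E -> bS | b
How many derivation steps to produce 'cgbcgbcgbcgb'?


Grammar: S -> cD, D -> gE | g, E -> bS | b
Deriving 'cgbcgbcgbcgb':
Step 1: S -> cD => cD
Step 2: D -> gE => cgE
Step 3: E -> bS => cgbS
Step 4: S -> cD => cgbcD
Step 5: D -> gE => cgbcgE
Step 6: E -> bS => cgbcgbS
Step 7: S -> cD => cgbcgbcD
Step 8: D -> gE => cgbcgbcgE
Step 9: E -> bS => cgbcgbcgbS
Step 10: S -> cD => cgbcgbcgbcD
Step 11: D -> gE => cgbcgbcgbcgE
Step 12: E -> b => cgbcgbcgbcgb
Total derivation steps: 12

12


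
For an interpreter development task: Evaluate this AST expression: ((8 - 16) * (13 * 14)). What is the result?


Expression: ((8 - 16) * (13 * 14))
Evaluating step by step:
  8 - 16 = -8
  13 * 14 = 182
  -8 * 182 = -1456
Result: -1456

-1456


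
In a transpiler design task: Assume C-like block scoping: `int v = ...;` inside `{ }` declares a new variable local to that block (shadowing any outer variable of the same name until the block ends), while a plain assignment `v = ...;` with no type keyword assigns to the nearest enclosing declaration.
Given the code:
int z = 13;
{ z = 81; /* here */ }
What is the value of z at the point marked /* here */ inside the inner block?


Analyzing scoping rules:
Outer scope: declares z = 13
Inner block: 'z = 81;' has no type keyword, so it is an assignment to the outer z (no shadowing)
Inside the block, after the assignment -> 81
Result: 81

81


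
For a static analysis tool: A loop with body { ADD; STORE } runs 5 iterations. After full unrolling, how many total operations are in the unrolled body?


Loop body operations: ADD, STORE (2 ops per iteration)
Unrolling 5 iterations:
  Iteration 1: ADD, STORE (2 ops)
  Iteration 2: ADD, STORE (2 ops)
  Iteration 3: ADD, STORE (2 ops)
  Iteration 4: ADD, STORE (2 ops)
  Iteration 5: ADD, STORE (2 ops)
Total: 5 iterations * 2 ops/iter = 10 operations

10


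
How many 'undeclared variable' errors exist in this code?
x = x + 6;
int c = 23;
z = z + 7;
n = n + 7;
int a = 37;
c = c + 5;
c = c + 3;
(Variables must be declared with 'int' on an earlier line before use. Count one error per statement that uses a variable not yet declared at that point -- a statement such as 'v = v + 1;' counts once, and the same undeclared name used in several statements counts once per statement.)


Scanning code line by line:
  Line 1: use 'x' -> ERROR (undeclared)
  Line 2: declare 'c' -> declared = ['c']
  Line 3: use 'z' -> ERROR (undeclared)
  Line 4: use 'n' -> ERROR (undeclared)
  Line 5: declare 'a' -> declared = ['a', 'c']
  Line 6: use 'c' -> OK (declared)
  Line 7: use 'c' -> OK (declared)
Total undeclared variable errors: 3

3


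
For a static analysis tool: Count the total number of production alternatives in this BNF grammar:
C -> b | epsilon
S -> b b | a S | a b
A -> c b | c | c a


Counting alternatives per rule:
  C: 2 alternative(s)
  S: 3 alternative(s)
  A: 3 alternative(s)
Sum: 2 + 3 + 3 = 8

8


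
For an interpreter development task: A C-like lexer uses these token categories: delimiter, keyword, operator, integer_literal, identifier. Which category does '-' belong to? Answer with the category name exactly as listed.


Token: '-'
Checking categories:
  identifier: no
  integer_literal: no
  operator: YES
  keyword: no
  delimiter: no
Category: operator

operator


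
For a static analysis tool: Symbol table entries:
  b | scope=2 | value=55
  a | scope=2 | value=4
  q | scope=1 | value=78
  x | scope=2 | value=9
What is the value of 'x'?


Searching symbol table for 'x':
  b | scope=2 | value=55
  a | scope=2 | value=4
  q | scope=1 | value=78
  x | scope=2 | value=9 <- MATCH
Found 'x' at scope 2 with value 9

9


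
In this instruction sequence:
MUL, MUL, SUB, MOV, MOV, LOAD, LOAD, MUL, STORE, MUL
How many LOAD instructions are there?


Scanning instruction sequence for LOAD:
  Position 1: MUL
  Position 2: MUL
  Position 3: SUB
  Position 4: MOV
  Position 5: MOV
  Position 6: LOAD <- MATCH
  Position 7: LOAD <- MATCH
  Position 8: MUL
  Position 9: STORE
  Position 10: MUL
Matches at positions: [6, 7]
Total LOAD count: 2

2


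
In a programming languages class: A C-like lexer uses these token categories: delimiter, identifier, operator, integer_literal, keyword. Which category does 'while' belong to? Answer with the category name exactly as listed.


Token: 'while'
Checking categories:
  identifier: no
  integer_literal: no
  operator: no
  keyword: YES
  delimiter: no
Category: keyword

keyword


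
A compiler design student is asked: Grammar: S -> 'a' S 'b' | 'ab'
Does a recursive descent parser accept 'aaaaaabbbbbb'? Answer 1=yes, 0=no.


Grammar accepts strings of the form a^n b^n (n >= 1)
Word: 'aaaaaabbbbbb'
Counting: 6 a's and 6 b's
Check: 6 == 6? Yes
Derivation (S -> aSb applied 5 time(s), then S -> ab): S => aSb => aaSbb => aaaSbbb => aaaaSbbbb => aaaaaSbbbbb => aaaaaabbbbbb
Accepted

1


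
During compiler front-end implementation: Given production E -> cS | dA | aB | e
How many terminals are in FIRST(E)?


Production: E -> cS | dA | aB | e
Examining each alternative for leading terminals:
  E -> cS : first terminal = 'c'
  E -> dA : first terminal = 'd'
  E -> aB : first terminal = 'a'
  E -> e : first terminal = 'e'
FIRST(E) = {a, c, d, e}
Count: 4

4


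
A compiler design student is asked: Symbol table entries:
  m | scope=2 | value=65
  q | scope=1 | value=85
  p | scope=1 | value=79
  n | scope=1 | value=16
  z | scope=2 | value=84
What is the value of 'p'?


Searching symbol table for 'p':
  m | scope=2 | value=65
  q | scope=1 | value=85
  p | scope=1 | value=79 <- MATCH
  n | scope=1 | value=16
  z | scope=2 | value=84
Found 'p' at scope 1 with value 79

79


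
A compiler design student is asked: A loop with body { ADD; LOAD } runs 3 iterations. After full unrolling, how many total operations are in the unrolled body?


Loop body operations: ADD, LOAD (2 ops per iteration)
Unrolling 3 iterations:
  Iteration 1: ADD, LOAD (2 ops)
  Iteration 2: ADD, LOAD (2 ops)
  Iteration 3: ADD, LOAD (2 ops)
Total: 3 iterations * 2 ops/iter = 6 operations

6


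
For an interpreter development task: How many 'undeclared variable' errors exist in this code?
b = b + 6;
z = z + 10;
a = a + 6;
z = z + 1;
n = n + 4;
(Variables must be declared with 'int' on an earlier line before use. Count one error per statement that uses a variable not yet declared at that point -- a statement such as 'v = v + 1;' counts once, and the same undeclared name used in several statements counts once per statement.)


Scanning code line by line:
  Line 1: use 'b' -> ERROR (undeclared)
  Line 2: use 'z' -> ERROR (undeclared)
  Line 3: use 'a' -> ERROR (undeclared)
  Line 4: use 'z' -> ERROR (undeclared)
  Line 5: use 'n' -> ERROR (undeclared)
Total undeclared variable errors: 5

5


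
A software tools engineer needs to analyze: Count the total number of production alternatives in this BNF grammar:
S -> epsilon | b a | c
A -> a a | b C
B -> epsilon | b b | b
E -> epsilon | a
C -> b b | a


Counting alternatives per rule:
  S: 3 alternative(s)
  A: 2 alternative(s)
  B: 3 alternative(s)
  E: 2 alternative(s)
  C: 2 alternative(s)
Sum: 3 + 2 + 3 + 2 + 2 = 12

12


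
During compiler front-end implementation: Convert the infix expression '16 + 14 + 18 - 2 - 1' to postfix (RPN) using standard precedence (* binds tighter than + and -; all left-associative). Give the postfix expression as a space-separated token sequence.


Applying the shunting-yard algorithm:
  Operand 16 -> output
  Push '+' onto operator stack -> op-stack: [+]
  Operand 14 -> output
  See '+' (prec 1); top '+' (prec 1) >= it -> pop '+' to output
  Push '+' onto operator stack -> op-stack: [+]
  Operand 18 -> output
  See '-' (prec 1); top '+' (prec 1) >= it -> pop '+' to output
  Push '-' onto operator stack -> op-stack: [-]
  Operand 2 -> output
  See '-' (prec 1); top '-' (prec 1) >= it -> pop '-' to output
  Push '-' onto operator stack -> op-stack: [-]
  Operand 1 -> output
  End of input: pop '-' to output
Postfix result: 16 14 + 18 + 2 - 1 -

16 14 + 18 + 2 - 1 -


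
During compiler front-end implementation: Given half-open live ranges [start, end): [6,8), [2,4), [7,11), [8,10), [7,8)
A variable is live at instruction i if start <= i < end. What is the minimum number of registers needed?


Live ranges:
  Var0: [6, 8)
  Var1: [2, 4)
  Var2: [7, 11)
  Var3: [8, 10)
  Var4: [7, 8)
Sweep-line events (position, delta, active):
  pos=2 start -> active=1
  pos=4 end -> active=0
  pos=6 start -> active=1
  pos=7 start -> active=2
  pos=7 start -> active=3
  pos=8 end -> active=2
  pos=8 end -> active=1
  pos=8 start -> active=2
  pos=10 end -> active=1
  pos=11 end -> active=0
Maximum simultaneous active: 3
Minimum registers needed: 3

3


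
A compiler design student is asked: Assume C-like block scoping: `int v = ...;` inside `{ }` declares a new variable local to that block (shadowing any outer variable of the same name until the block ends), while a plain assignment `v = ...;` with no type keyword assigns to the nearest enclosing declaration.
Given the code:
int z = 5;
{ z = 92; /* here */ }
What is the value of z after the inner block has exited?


Analyzing scoping rules:
Outer scope: declares z = 5
Inner block: 'z = 92;' has no type keyword, so it is an assignment to the outer z (no shadowing)
The assignment changed the outer variable itself, so the new value persists after the block -> 92
Result: 92

92


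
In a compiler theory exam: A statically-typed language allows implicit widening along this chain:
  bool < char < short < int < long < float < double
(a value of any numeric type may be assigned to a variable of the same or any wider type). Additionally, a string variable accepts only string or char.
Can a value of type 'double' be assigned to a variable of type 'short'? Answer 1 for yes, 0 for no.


Target variable type: short
Source value type: double
Numeric ranks: double=6, short=2
Widening allowed iff rank(source) <= rank(target): 6 <= 2? No
Result: 0

0


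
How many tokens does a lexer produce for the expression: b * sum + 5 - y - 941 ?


Scanning 'b * sum + 5 - y - 941'
Token 1: 'b' -> identifier
Token 2: '*' -> operator
Token 3: 'sum' -> identifier
Token 4: '+' -> operator
Token 5: '5' -> integer_literal
Token 6: '-' -> operator
Token 7: 'y' -> identifier
Token 8: '-' -> operator
Token 9: '941' -> integer_literal
Total tokens: 9

9


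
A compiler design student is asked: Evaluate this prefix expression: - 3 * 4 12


Parsing prefix expression: - 3 * 4 12
Step 1: Innermost operation '* 4 12'
  4 * 12 = 48
Step 2: Outer operation '- 3 [48]'
  3 - 48 = -45

-45


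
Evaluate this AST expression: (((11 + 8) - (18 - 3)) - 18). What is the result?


Expression: (((11 + 8) - (18 - 3)) - 18)
Evaluating step by step:
  11 + 8 = 19
  18 - 3 = 15
  19 - 15 = 4
  4 - 18 = -14
Result: -14

-14


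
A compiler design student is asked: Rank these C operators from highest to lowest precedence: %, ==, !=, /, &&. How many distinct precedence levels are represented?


Looking up precedence for each operator:
  % -> precedence 6
  == -> precedence 3
  != -> precedence 3
  / -> precedence 6
  && -> precedence 2
Sorted highest to lowest: %, /, ==, !=, &&
Distinct precedence values: [6, 3, 2]
Number of distinct levels: 3

3


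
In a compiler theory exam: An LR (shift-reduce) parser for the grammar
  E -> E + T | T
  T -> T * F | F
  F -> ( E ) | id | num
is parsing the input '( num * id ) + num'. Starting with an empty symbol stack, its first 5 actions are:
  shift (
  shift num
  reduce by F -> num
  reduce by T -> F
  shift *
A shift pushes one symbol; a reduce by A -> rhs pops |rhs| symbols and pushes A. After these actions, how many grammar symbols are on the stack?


Tracking the symbol stack through each action:
  Action 1: shift '(' : push -> stack = [(] (size 1)
  Action 2: shift 'num' : push -> stack = [(, num] (size 2)
  Action 3: reduce by F -> num : pop 1, push F -> stack = [(, F] (size 2)
  Action 4: reduce by T -> F : pop 1, push T -> stack = [(, T] (size 2)
  Action 5: shift '*' : push -> stack = [(, T, *] (size 3)
Final stack size: 3

3


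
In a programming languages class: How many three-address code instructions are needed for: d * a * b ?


Expression: d * a * b
Generating three-address code (respecting * over +/- precedence):
  Instruction 1: t1 = d * a
  Instruction 2: t2 = t1 * b
Total instructions: 2

2


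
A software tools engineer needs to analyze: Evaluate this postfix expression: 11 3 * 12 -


Processing tokens left to right:
Push 11, Push 3
Pop 11 and 3, compute 11 * 3 = 33, push 33
Push 12
Pop 33 and 12, compute 33 - 12 = 21, push 21
Stack result: 21

21


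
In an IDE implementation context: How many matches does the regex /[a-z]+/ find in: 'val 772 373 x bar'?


Pattern: /[a-z]+/ (identifiers)
Input: 'val 772 373 x bar'
Scanning for matches:
  Match 1: 'val'
  Match 2: 'x'
  Match 3: 'bar'
Total matches: 3

3


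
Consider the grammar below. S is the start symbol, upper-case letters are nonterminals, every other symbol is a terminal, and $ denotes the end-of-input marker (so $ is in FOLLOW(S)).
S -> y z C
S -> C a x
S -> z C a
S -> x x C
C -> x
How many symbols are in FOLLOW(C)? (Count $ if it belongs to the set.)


S is the start symbol and does not occur in any rule body, so FOLLOW(S) = {$}.
Examining every occurrence of C in a rule body:
  S -> y z C : C is at the right end -> add FOLLOW(S) = {$}
  S -> C a x : C is followed by terminal 'a' -> add 'a'
  S -> z C a : C is followed by terminal 'a' -> add 'a' (already in the set)
  S -> x x C : C is at the right end -> add FOLLOW(S) = {$} (already in the set)
  C -> x : C does not occur in the body -> contributes nothing
FOLLOW(C) = {a, $}
Count: 2

2


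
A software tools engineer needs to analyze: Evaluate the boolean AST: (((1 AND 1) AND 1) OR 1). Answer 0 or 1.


Step 1: Evaluate inner node
  1 AND 1 = 1
Step 2: Evaluate next node
  1 AND 1 = 1
Step 3: Evaluate root node
  1 OR 1 = 1

1


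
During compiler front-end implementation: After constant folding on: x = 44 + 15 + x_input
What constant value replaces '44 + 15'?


Identifying constant sub-expression:
  Original: x = 44 + 15 + x_input
  44 and 15 are both compile-time constants
  Evaluating: 44 + 15 = 59
  After folding: x = 59 + x_input

59


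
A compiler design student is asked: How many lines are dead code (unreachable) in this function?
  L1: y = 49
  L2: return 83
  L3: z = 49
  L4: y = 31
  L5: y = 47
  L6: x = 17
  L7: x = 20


Analyzing control flow:
  L1: reachable (before return)
  L2: reachable (return statement)
  L3: DEAD (after return at L2)
  L4: DEAD (after return at L2)
  L5: DEAD (after return at L2)
  L6: DEAD (after return at L2)
  L7: DEAD (after return at L2)
Return at L2, total lines = 7
Dead lines: L3 through L7
Count: 5

5


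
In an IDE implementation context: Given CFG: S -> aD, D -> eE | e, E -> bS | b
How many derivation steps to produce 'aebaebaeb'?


Grammar: S -> aD, D -> eE | e, E -> bS | b
Deriving 'aebaebaeb':
Step 1: S -> aD => aD
Step 2: D -> eE => aeE
Step 3: E -> bS => aebS
Step 4: S -> aD => aebaD
Step 5: D -> eE => aebaeE
Step 6: E -> bS => aebaebS
Step 7: S -> aD => aebaebaD
Step 8: D -> eE => aebaebaeE
Step 9: E -> b => aebaebaeb
Total derivation steps: 9

9


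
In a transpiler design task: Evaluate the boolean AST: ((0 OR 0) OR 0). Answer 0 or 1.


Step 1: Evaluate inner node
  0 OR 0 = 0
Step 2: Evaluate root node
  0 OR 0 = 0

0


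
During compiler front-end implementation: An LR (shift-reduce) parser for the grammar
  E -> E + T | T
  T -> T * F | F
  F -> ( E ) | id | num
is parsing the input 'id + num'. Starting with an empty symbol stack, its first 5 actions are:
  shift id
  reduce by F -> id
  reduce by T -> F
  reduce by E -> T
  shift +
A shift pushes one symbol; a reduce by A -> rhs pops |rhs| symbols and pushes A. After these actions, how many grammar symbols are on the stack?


Tracking the symbol stack through each action:
  Action 1: shift 'id' : push -> stack = [id] (size 1)
  Action 2: reduce by F -> id : pop 1, push F -> stack = [F] (size 1)
  Action 3: reduce by T -> F : pop 1, push T -> stack = [T] (size 1)
  Action 4: reduce by E -> T : pop 1, push E -> stack = [E] (size 1)
  Action 5: shift '+' : push -> stack = [E, +] (size 2)
Final stack size: 2

2


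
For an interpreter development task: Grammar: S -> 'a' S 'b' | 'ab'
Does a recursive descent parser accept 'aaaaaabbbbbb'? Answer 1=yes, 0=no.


Grammar accepts strings of the form a^n b^n (n >= 1)
Word: 'aaaaaabbbbbb'
Counting: 6 a's and 6 b's
Check: 6 == 6? Yes
Derivation (S -> aSb applied 5 time(s), then S -> ab): S => aSb => aaSbb => aaaSbbb => aaaaSbbbb => aaaaaSbbbbb => aaaaaabbbbbb
Accepted

1


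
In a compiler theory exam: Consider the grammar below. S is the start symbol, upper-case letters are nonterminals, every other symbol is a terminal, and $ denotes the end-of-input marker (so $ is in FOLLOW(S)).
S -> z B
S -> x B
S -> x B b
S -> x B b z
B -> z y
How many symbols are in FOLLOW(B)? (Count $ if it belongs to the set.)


S is the start symbol and does not occur in any rule body, so FOLLOW(S) = {$}.
Examining every occurrence of B in a rule body:
  S -> z B : B is at the right end -> add FOLLOW(S) = {$}
  S -> x B : B is at the right end -> add FOLLOW(S) = {$} (already in the set)
  S -> x B b : B is followed by terminal 'b' -> add 'b'
  S -> x B b z : B is followed by terminal 'b' -> add 'b' (already in the set)
  B -> z y : B does not occur in the body -> contributes nothing
FOLLOW(B) = {b, $}
Count: 2

2


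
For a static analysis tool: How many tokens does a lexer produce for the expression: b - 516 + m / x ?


Scanning 'b - 516 + m / x'
Token 1: 'b' -> identifier
Token 2: '-' -> operator
Token 3: '516' -> integer_literal
Token 4: '+' -> operator
Token 5: 'm' -> identifier
Token 6: '/' -> operator
Token 7: 'x' -> identifier
Total tokens: 7

7


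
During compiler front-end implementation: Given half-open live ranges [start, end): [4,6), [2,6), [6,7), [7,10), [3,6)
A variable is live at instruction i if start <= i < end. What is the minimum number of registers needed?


Live ranges:
  Var0: [4, 6)
  Var1: [2, 6)
  Var2: [6, 7)
  Var3: [7, 10)
  Var4: [3, 6)
Sweep-line events (position, delta, active):
  pos=2 start -> active=1
  pos=3 start -> active=2
  pos=4 start -> active=3
  pos=6 end -> active=2
  pos=6 end -> active=1
  pos=6 end -> active=0
  pos=6 start -> active=1
  pos=7 end -> active=0
  pos=7 start -> active=1
  pos=10 end -> active=0
Maximum simultaneous active: 3
Minimum registers needed: 3

3


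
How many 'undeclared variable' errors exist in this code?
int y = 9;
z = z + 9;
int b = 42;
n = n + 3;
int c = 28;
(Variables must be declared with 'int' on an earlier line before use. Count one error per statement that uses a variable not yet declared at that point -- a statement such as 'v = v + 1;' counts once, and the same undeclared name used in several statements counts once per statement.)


Scanning code line by line:
  Line 1: declare 'y' -> declared = ['y']
  Line 2: use 'z' -> ERROR (undeclared)
  Line 3: declare 'b' -> declared = ['b', 'y']
  Line 4: use 'n' -> ERROR (undeclared)
  Line 5: declare 'c' -> declared = ['b', 'c', 'y']
Total undeclared variable errors: 2

2


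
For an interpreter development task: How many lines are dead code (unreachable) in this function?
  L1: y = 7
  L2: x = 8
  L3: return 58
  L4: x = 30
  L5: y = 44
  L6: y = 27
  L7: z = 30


Analyzing control flow:
  L1: reachable (before return)
  L2: reachable (before return)
  L3: reachable (return statement)
  L4: DEAD (after return at L3)
  L5: DEAD (after return at L3)
  L6: DEAD (after return at L3)
  L7: DEAD (after return at L3)
Return at L3, total lines = 7
Dead lines: L4 through L7
Count: 4

4


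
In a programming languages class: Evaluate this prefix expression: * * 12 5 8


Parsing prefix expression: * * 12 5 8
Step 1: Innermost operation '* 12 5'
  12 * 5 = 60
Step 2: Outer operation '* [60] 8'
  60 * 8 = 480

480


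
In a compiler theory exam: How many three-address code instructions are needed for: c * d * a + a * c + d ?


Expression: c * d * a + a * c + d
Generating three-address code (respecting * over +/- precedence):
  Instruction 1: t1 = c * d
  Instruction 2: t2 = t1 * a
  Instruction 3: t3 = a * c
  Instruction 4: t4 = t2 + t3
  Instruction 5: t5 = t4 + d
Total instructions: 5

5


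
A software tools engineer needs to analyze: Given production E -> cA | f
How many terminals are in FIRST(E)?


Production: E -> cA | f
Examining each alternative for leading terminals:
  E -> cA : first terminal = 'c'
  E -> f : first terminal = 'f'
FIRST(E) = {c, f}
Count: 2

2


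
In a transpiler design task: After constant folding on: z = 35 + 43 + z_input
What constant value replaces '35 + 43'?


Identifying constant sub-expression:
  Original: z = 35 + 43 + z_input
  35 and 43 are both compile-time constants
  Evaluating: 35 + 43 = 78
  After folding: z = 78 + z_input

78


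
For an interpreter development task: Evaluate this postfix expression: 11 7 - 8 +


Processing tokens left to right:
Push 11, Push 7
Pop 11 and 7, compute 11 - 7 = 4, push 4
Push 8
Pop 4 and 8, compute 4 + 8 = 12, push 12
Stack result: 12

12


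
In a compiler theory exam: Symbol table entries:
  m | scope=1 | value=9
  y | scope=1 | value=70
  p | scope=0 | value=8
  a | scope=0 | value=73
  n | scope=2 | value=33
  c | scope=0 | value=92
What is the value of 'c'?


Searching symbol table for 'c':
  m | scope=1 | value=9
  y | scope=1 | value=70
  p | scope=0 | value=8
  a | scope=0 | value=73
  n | scope=2 | value=33
  c | scope=0 | value=92 <- MATCH
Found 'c' at scope 0 with value 92

92


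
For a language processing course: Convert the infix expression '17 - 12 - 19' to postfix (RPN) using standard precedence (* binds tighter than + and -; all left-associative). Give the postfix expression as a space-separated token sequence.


Applying the shunting-yard algorithm:
  Operand 17 -> output
  Push '-' onto operator stack -> op-stack: [-]
  Operand 12 -> output
  See '-' (prec 1); top '-' (prec 1) >= it -> pop '-' to output
  Push '-' onto operator stack -> op-stack: [-]
  Operand 19 -> output
  End of input: pop '-' to output
Postfix result: 17 12 - 19 -

17 12 - 19 -


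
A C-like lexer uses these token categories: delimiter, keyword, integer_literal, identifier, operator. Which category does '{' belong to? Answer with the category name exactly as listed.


Token: '{'
Checking categories:
  identifier: no
  integer_literal: no
  operator: no
  keyword: no
  delimiter: YES
Category: delimiter

delimiter


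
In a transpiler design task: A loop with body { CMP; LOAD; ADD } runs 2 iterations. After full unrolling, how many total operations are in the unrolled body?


Loop body operations: CMP, LOAD, ADD (3 ops per iteration)
Unrolling 2 iterations:
  Iteration 1: CMP, LOAD, ADD (3 ops)
  Iteration 2: CMP, LOAD, ADD (3 ops)
Total: 2 iterations * 3 ops/iter = 6 operations

6


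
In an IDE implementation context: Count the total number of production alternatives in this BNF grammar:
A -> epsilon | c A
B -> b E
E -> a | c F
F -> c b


Counting alternatives per rule:
  A: 2 alternative(s)
  B: 1 alternative(s)
  E: 2 alternative(s)
  F: 1 alternative(s)
Sum: 2 + 1 + 2 + 1 = 6

6


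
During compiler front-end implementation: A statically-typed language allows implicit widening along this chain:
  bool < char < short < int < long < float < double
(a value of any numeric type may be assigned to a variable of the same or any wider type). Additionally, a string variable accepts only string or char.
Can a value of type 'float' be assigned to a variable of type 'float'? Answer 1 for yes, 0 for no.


Target variable type: float
Source value type: float
Numeric ranks: float=5, float=5
Widening allowed iff rank(source) <= rank(target): 5 <= 5? Yes
Result: 1

1


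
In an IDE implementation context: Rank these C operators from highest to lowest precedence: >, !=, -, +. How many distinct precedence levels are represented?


Looking up precedence for each operator:
  > -> precedence 4
  != -> precedence 3
  - -> precedence 5
  + -> precedence 5
Sorted highest to lowest: -, +, >, !=
Distinct precedence values: [5, 4, 3]
Number of distinct levels: 3

3


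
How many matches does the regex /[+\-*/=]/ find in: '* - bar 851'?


Pattern: /[+\-*/=]/ (operators)
Input: '* - bar 851'
Scanning for matches:
  Match 1: '*'
  Match 2: '-'
Total matches: 2

2


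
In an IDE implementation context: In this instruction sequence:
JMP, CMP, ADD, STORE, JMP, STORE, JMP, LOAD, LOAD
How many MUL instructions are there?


Scanning instruction sequence for MUL:
  Position 1: JMP
  Position 2: CMP
  Position 3: ADD
  Position 4: STORE
  Position 5: JMP
  Position 6: STORE
  Position 7: JMP
  Position 8: LOAD
  Position 9: LOAD
Matches at positions: []
Total MUL count: 0

0


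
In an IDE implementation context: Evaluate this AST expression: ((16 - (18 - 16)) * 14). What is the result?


Expression: ((16 - (18 - 16)) * 14)
Evaluating step by step:
  18 - 16 = 2
  16 - 2 = 14
  14 * 14 = 196
Result: 196

196


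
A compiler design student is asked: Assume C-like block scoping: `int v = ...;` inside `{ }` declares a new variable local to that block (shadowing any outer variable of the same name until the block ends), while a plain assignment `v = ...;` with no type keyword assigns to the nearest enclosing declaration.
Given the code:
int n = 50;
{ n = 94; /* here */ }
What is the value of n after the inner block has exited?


Analyzing scoping rules:
Outer scope: declares n = 50
Inner block: 'n = 94;' has no type keyword, so it is an assignment to the outer n (no shadowing)
The assignment changed the outer variable itself, so the new value persists after the block -> 94
Result: 94

94


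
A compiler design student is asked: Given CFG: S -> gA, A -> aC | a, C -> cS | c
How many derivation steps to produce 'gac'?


Grammar: S -> gA, A -> aC | a, C -> cS | c
Deriving 'gac':
Step 1: S -> gA => gA
Step 2: A -> aC => gaC
Step 3: C -> c => gac
Total derivation steps: 3

3


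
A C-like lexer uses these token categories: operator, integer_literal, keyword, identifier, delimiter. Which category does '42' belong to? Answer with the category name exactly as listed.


Token: '42'
Checking categories:
  identifier: no
  integer_literal: YES
  operator: no
  keyword: no
  delimiter: no
Category: integer_literal

integer_literal


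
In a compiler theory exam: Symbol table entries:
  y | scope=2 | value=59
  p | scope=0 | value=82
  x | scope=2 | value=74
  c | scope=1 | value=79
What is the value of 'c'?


Searching symbol table for 'c':
  y | scope=2 | value=59
  p | scope=0 | value=82
  x | scope=2 | value=74
  c | scope=1 | value=79 <- MATCH
Found 'c' at scope 1 with value 79

79


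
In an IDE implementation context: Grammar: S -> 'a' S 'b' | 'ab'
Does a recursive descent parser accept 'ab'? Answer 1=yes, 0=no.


Grammar accepts strings of the form a^n b^n (n >= 1)
Word: 'ab'
Counting: 1 a's and 1 b's
Check: 1 == 1? Yes
Derivation (S -> aSb applied 0 time(s), then S -> ab): S => ab
Accepted

1


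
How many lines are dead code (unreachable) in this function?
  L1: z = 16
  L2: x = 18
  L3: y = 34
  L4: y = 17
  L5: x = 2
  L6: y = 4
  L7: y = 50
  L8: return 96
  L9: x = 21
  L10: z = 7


Analyzing control flow:
  L1: reachable (before return)
  L2: reachable (before return)
  L3: reachable (before return)
  L4: reachable (before return)
  L5: reachable (before return)
  L6: reachable (before return)
  L7: reachable (before return)
  L8: reachable (return statement)
  L9: DEAD (after return at L8)
  L10: DEAD (after return at L8)
Return at L8, total lines = 10
Dead lines: L9 through L10
Count: 2

2


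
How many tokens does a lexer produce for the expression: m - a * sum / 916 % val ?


Scanning 'm - a * sum / 916 % val'
Token 1: 'm' -> identifier
Token 2: '-' -> operator
Token 3: 'a' -> identifier
Token 4: '*' -> operator
Token 5: 'sum' -> identifier
Token 6: '/' -> operator
Token 7: '916' -> integer_literal
Token 8: '%' -> operator
Token 9: 'val' -> identifier
Total tokens: 9

9


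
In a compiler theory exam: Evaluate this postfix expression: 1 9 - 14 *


Processing tokens left to right:
Push 1, Push 9
Pop 1 and 9, compute 1 - 9 = -8, push -8
Push 14
Pop -8 and 14, compute -8 * 14 = -112, push -112
Stack result: -112

-112


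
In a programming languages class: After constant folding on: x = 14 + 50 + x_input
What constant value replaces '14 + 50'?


Identifying constant sub-expression:
  Original: x = 14 + 50 + x_input
  14 and 50 are both compile-time constants
  Evaluating: 14 + 50 = 64
  After folding: x = 64 + x_input

64


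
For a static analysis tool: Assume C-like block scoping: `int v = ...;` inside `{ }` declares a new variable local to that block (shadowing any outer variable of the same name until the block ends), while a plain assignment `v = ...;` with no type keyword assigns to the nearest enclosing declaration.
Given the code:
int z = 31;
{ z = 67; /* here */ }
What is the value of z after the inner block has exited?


Analyzing scoping rules:
Outer scope: declares z = 31
Inner block: 'z = 67;' has no type keyword, so it is an assignment to the outer z (no shadowing)
The assignment changed the outer variable itself, so the new value persists after the block -> 67
Result: 67

67


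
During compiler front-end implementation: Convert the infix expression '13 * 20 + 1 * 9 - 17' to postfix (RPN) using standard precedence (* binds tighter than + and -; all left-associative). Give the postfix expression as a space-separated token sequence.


Applying the shunting-yard algorithm:
  Operand 13 -> output
  Push '*' onto operator stack -> op-stack: [*]
  Operand 20 -> output
  See '+' (prec 1); top '*' (prec 2) >= it -> pop '*' to output
  Push '+' onto operator stack -> op-stack: [+]
  Operand 1 -> output
  Push '*' onto operator stack -> op-stack: [+, *]
  Operand 9 -> output
  See '-' (prec 1); top '*' (prec 2) >= it -> pop '*' to output
  See '-' (prec 1); top '+' (prec 1) >= it -> pop '+' to output
  Push '-' onto operator stack -> op-stack: [-]
  Operand 17 -> output
  End of input: pop '-' to output
Postfix result: 13 20 * 1 9 * + 17 -

13 20 * 1 9 * + 17 -


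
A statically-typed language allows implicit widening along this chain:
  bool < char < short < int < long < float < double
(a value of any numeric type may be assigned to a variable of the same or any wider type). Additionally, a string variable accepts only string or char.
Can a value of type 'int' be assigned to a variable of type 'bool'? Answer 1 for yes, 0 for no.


Target variable type: bool
Source value type: int
Numeric ranks: int=3, bool=0
Widening allowed iff rank(source) <= rank(target): 3 <= 0? No
Result: 0

0


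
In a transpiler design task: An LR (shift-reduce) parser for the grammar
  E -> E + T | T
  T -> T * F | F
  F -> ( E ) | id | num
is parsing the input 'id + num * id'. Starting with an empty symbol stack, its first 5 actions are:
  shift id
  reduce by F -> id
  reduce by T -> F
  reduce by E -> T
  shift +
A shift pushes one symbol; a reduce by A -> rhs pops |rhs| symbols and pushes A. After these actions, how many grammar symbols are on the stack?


Tracking the symbol stack through each action:
  Action 1: shift 'id' : push -> stack = [id] (size 1)
  Action 2: reduce by F -> id : pop 1, push F -> stack = [F] (size 1)
  Action 3: reduce by T -> F : pop 1, push T -> stack = [T] (size 1)
  Action 4: reduce by E -> T : pop 1, push E -> stack = [E] (size 1)
  Action 5: shift '+' : push -> stack = [E, +] (size 2)
Final stack size: 2

2


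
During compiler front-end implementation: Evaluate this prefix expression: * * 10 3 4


Parsing prefix expression: * * 10 3 4
Step 1: Innermost operation '* 10 3'
  10 * 3 = 30
Step 2: Outer operation '* [30] 4'
  30 * 4 = 120

120


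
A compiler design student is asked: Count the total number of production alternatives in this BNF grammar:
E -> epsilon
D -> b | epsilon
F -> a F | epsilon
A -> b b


Counting alternatives per rule:
  E: 1 alternative(s)
  D: 2 alternative(s)
  F: 2 alternative(s)
  A: 1 alternative(s)
Sum: 1 + 2 + 2 + 1 = 6

6


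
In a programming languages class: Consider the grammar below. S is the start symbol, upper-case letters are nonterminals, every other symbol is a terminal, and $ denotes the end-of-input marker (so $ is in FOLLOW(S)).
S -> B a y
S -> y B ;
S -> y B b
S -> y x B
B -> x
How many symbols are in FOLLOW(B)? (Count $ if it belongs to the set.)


S is the start symbol and does not occur in any rule body, so FOLLOW(S) = {$}.
Examining every occurrence of B in a rule body:
  S -> B a y : B is followed by terminal 'a' -> add 'a'
  S -> y B ; : B is followed by terminal ';' -> add ';'
  S -> y B b : B is followed by terminal 'b' -> add 'b'
  S -> y x B : B is at the right end -> add FOLLOW(S) = {$}
  B -> x : B does not occur in the body -> contributes nothing
FOLLOW(B) = {;, a, b, $}
Count: 4

4


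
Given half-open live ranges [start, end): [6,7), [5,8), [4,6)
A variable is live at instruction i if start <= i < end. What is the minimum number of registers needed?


Live ranges:
  Var0: [6, 7)
  Var1: [5, 8)
  Var2: [4, 6)
Sweep-line events (position, delta, active):
  pos=4 start -> active=1
  pos=5 start -> active=2
  pos=6 end -> active=1
  pos=6 start -> active=2
  pos=7 end -> active=1
  pos=8 end -> active=0
Maximum simultaneous active: 2
Minimum registers needed: 2

2


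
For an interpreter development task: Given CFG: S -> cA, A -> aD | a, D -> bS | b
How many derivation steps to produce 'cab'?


Grammar: S -> cA, A -> aD | a, D -> bS | b
Deriving 'cab':
Step 1: S -> cA => cA
Step 2: A -> aD => caD
Step 3: D -> b => cab
Total derivation steps: 3

3


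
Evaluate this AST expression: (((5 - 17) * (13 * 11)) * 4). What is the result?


Expression: (((5 - 17) * (13 * 11)) * 4)
Evaluating step by step:
  5 - 17 = -12
  13 * 11 = 143
  -12 * 143 = -1716
  -1716 * 4 = -6864
Result: -6864

-6864


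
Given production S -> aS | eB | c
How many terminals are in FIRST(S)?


Production: S -> aS | eB | c
Examining each alternative for leading terminals:
  S -> aS : first terminal = 'a'
  S -> eB : first terminal = 'e'
  S -> c : first terminal = 'c'
FIRST(S) = {a, c, e}
Count: 3

3


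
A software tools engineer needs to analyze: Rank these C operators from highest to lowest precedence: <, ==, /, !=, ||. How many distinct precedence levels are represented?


Looking up precedence for each operator:
  < -> precedence 4
  == -> precedence 3
  / -> precedence 6
  != -> precedence 3
  || -> precedence 1
Sorted highest to lowest: /, <, ==, !=, ||
Distinct precedence values: [6, 4, 3, 1]
Number of distinct levels: 4

4


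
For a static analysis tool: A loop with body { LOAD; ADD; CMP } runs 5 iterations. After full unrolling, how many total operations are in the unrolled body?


Loop body operations: LOAD, ADD, CMP (3 ops per iteration)
Unrolling 5 iterations:
  Iteration 1: LOAD, ADD, CMP (3 ops)
  Iteration 2: LOAD, ADD, CMP (3 ops)
  Iteration 3: LOAD, ADD, CMP (3 ops)
  Iteration 4: LOAD, ADD, CMP (3 ops)
  Iteration 5: LOAD, ADD, CMP (3 ops)
Total: 5 iterations * 3 ops/iter = 15 operations

15


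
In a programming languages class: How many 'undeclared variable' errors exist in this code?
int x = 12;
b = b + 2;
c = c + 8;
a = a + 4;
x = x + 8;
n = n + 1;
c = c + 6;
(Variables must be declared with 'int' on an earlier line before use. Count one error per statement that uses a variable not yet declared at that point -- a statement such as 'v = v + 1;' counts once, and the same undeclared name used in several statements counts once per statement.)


Scanning code line by line:
  Line 1: declare 'x' -> declared = ['x']
  Line 2: use 'b' -> ERROR (undeclared)
  Line 3: use 'c' -> ERROR (undeclared)
  Line 4: use 'a' -> ERROR (undeclared)
  Line 5: use 'x' -> OK (declared)
  Line 6: use 'n' -> ERROR (undeclared)
  Line 7: use 'c' -> ERROR (undeclared)
Total undeclared variable errors: 5

5


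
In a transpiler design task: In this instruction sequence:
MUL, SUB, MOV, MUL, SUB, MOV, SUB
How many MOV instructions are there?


Scanning instruction sequence for MOV:
  Position 1: MUL
  Position 2: SUB
  Position 3: MOV <- MATCH
  Position 4: MUL
  Position 5: SUB
  Position 6: MOV <- MATCH
  Position 7: SUB
Matches at positions: [3, 6]
Total MOV count: 2

2


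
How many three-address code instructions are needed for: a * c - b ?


Expression: a * c - b
Generating three-address code (respecting * over +/- precedence):
  Instruction 1: t1 = a * c
  Instruction 2: t2 = t1 - b
Total instructions: 2

2


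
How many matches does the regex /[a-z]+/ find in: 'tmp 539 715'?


Pattern: /[a-z]+/ (identifiers)
Input: 'tmp 539 715'
Scanning for matches:
  Match 1: 'tmp'
Total matches: 1

1


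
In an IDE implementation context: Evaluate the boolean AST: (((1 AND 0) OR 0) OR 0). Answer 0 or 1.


Step 1: Evaluate inner node
  1 AND 0 = 0
Step 2: Evaluate next node
  0 OR 0 = 0
Step 3: Evaluate root node
  0 OR 0 = 0

0


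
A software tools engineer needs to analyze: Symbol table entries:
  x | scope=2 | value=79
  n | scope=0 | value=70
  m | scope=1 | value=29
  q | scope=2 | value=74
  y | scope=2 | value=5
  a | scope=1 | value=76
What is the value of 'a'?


Searching symbol table for 'a':
  x | scope=2 | value=79
  n | scope=0 | value=70
  m | scope=1 | value=29
  q | scope=2 | value=74
  y | scope=2 | value=5
  a | scope=1 | value=76 <- MATCH
Found 'a' at scope 1 with value 76

76


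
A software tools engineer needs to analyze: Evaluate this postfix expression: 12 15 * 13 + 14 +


Processing tokens left to right:
Push 12, Push 15
Pop 12 and 15, compute 12 * 15 = 180, push 180
Push 13
Pop 180 and 13, compute 180 + 13 = 193, push 193
Push 14
Pop 193 and 14, compute 193 + 14 = 207, push 207
Stack result: 207

207


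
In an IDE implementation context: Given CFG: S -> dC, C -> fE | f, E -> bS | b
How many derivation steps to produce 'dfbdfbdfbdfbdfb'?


Grammar: S -> dC, C -> fE | f, E -> bS | b
Deriving 'dfbdfbdfbdfbdfb':
Step 1: S -> dC => dC
Step 2: C -> fE => dfE
Step 3: E -> bS => dfbS
Step 4: S -> dC => dfbdC
Step 5: C -> fE => dfbdfE
Step 6: E -> bS => dfbdfbS
Step 7: S -> dC => dfbdfbdC
Step 8: C -> fE => dfbdfbdfE
Step 9: E -> bS => dfbdfbdfbS
Step 10: S -> dC => dfbdfbdfbdC
Step 11: C -> fE => dfbdfbdfbdfE
Step 12: E -> bS => dfbdfbdfbdfbS
Step 13: S -> dC => dfbdfbdfbdfbdC
Step 14: C -> fE => dfbdfbdfbdfbdfE
Step 15: E -> b => dfbdfbdfbdfbdfb
Total derivation steps: 15

15


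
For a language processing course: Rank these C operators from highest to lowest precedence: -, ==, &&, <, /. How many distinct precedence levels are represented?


Looking up precedence for each operator:
  - -> precedence 5
  == -> precedence 3
  && -> precedence 2
  < -> precedence 4
  / -> precedence 6
Sorted highest to lowest: /, -, <, ==, &&
Distinct precedence values: [6, 5, 4, 3, 2]
Number of distinct levels: 5

5
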